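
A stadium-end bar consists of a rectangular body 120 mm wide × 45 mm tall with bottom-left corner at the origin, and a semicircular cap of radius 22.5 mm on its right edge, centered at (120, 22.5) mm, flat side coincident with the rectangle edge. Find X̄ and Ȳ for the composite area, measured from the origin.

X̄ = 68.93 mm, Ȳ = 22.50 mm

rectangular body: A = 120 × 45 = 5400.00, centroid at (60.00, 22.50).
semicircular end: A = ½π·22.5² = 795.22, centroid at (129.55, 22.50).
ΣA = 6195.22 mm², ΣAX̄ = 427019.63 mm³, ΣAȲ = 139392.35 mm³.
X̄ = 427019.63/6195.22 = 68.93 mm; Ȳ = 139392.35/6195.22 = 22.50 mm.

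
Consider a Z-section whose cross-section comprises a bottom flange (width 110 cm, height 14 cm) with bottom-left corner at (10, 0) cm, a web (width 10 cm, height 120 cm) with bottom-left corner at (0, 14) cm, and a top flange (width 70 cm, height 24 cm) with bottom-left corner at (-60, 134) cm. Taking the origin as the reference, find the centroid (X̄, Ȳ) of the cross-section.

Part | A | x̄ᵢ | ȳᵢ | A·x̄ᵢ | A·ȳᵢ
bottom flange | 1540.00 | 65.00 | 7.00 | 100100.00 | 10780.00
web | 1200.00 | 5.00 | 74.00 | 6000.00 | 88800.00
top flange | 1680.00 | -25.00 | 146.00 | -42000.00 | 245280.00
Σ | 4420.00 |  |  | 64100.00 | 344860.00
X̄ = 64100.00 / 4420.00 = 14.50 cm
Ȳ = 344860.00 / 4420.00 = 78.02 cm

X̄ = 14.50 cm, Ȳ = 78.02 cm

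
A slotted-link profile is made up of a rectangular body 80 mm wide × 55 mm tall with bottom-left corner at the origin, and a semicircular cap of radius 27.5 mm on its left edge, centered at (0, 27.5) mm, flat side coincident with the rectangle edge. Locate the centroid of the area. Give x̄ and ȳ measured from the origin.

rectangular body: A = 80 × 55 = 4400.00, centroid at (40.00, 27.50).
semicircular end: A = ½π·27.5² = 1187.91, centroid at (-11.67, 27.50).
ΣA = 5587.91 mm²
ΣAx̄ = (4400.00)(40.00) + (1187.91)(-11.67) = 162135.42 mm³
ΣAȳ = (4400.00)(27.50) + (1187.91)(27.50) = 153667.65 mm³
x̄ = 162135.42 / 5587.91 = 29.02 mm
ȳ = 153667.65 / 5587.91 = 27.50 mm

x̄ = 29.02 mm, ȳ = 27.50 mm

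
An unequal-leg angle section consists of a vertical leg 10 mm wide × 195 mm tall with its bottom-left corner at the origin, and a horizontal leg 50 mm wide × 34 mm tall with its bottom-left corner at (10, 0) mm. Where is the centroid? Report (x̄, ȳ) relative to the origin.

x̄ = 18.97 mm, ȳ = 60.01 mm

Part | A | x̄ᵢ | ȳᵢ | A·x̄ᵢ | A·ȳᵢ
vertical leg | 1950.00 | 5.00 | 97.50 | 9750.00 | 190125.00
horizontal leg | 1700.00 | 35.00 | 17.00 | 59500.00 | 28900.00
Σ | 3650.00 |  |  | 69250.00 | 219025.00
x̄ = 69250.00 / 3650.00 = 18.97 mm
ȳ = 219025.00 / 3650.00 = 60.01 mm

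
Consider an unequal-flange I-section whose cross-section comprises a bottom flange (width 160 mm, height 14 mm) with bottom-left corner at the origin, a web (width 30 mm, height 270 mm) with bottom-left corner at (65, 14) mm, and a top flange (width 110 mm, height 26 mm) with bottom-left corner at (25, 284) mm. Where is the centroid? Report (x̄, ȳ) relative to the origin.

bottom flange: A = 160 × 14 = 2240.00, centroid at (80.00, 7.00).
web: A = 30 × 270 = 8100.00, centroid at (80.00, 149.00).
top flange: A = 110 × 26 = 2860.00, centroid at (80.00, 297.00).
ΣA = 13200.00 mm², ΣAx̄ = 1056000.00 mm³, ΣAȳ = 2072000.00 mm³.
x̄ = 1056000.00/13200.00 = 80.00 mm; ȳ = 2072000.00/13200.00 = 156.97 mm.

x̄ = 80.00 mm, ȳ = 156.97 mm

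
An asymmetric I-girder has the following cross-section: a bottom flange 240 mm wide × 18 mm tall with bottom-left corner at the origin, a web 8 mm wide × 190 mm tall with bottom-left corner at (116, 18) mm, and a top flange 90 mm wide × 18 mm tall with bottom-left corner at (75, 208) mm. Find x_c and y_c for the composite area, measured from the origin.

bottom flange: A = 240 × 18 = 4320.00, centroid at (120.00, 9.00).
web: A = 8 × 190 = 1520.00, centroid at (120.00, 113.00).
top flange: A = 90 × 18 = 1620.00, centroid at (120.00, 217.00).
ΣA = 7460.00 mm², ΣAx_c = 895200.00 mm³, ΣAy_c = 562180.00 mm³.
x_c = 895200.00/7460.00 = 120.00 mm; y_c = 562180.00/7460.00 = 75.36 mm.

x_c = 120.00 mm, y_c = 75.36 mm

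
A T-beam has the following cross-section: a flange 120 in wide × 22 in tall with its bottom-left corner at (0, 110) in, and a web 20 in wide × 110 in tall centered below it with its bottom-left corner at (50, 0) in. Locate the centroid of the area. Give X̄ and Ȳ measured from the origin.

X̄ = 60.00 in, Ȳ = 91.00 in

web: A = 20 × 110 = 2200.00, centroid at (60.00, 55.00).
flange: A = 120 × 22 = 2640.00, centroid at (60.00, 121.00).
ΣA = 4840.00 in²
ΣAX̄ = (2200.00)(60.00) + (2640.00)(60.00) = 290400.00 in³
ΣAȲ = (2200.00)(55.00) + (2640.00)(121.00) = 440440.00 in³
X̄ = 290400.00 / 4840.00 = 60.00 in
Ȳ = 440440.00 / 4840.00 = 91.00 in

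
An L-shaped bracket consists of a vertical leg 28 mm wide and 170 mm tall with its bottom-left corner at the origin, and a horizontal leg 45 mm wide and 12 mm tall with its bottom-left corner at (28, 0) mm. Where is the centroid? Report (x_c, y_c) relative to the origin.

vertical leg: A = 28 × 170 = 4760.00, centroid at (14.00, 85.00).
horizontal leg: A = 45 × 12 = 540.00, centroid at (50.50, 6.00).
ΣA = 5300.00 mm²
ΣAx_c = (4760.00)(14.00) + (540.00)(50.50) = 93910.00 mm³
ΣAy_c = (4760.00)(85.00) + (540.00)(6.00) = 407840.00 mm³
x_c = 93910.00 / 5300.00 = 17.72 mm
y_c = 407840.00 / 5300.00 = 76.95 mm

x_c = 17.72 mm, y_c = 76.95 mm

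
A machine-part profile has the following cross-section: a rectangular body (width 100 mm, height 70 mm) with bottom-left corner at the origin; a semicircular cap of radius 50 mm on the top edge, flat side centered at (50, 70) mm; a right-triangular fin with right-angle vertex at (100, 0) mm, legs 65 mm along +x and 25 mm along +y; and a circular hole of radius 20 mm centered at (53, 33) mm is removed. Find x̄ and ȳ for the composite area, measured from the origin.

x̄ = 55.20 mm, ȳ = 54.23 mm

rectangular body: A = 100 × 70 = 7000.00, centroid at (50.00, 35.00).
semicircular top: A = ½π·50² = 3926.99, centroid at (50.00, 91.22).
triangular fin: A = ½·65·25 = 812.50, centroid at (121.67, 8.33).
hole: A = −π·20² = -1256.64, centroid at (53.00, 33.00).
ΣA = 10482.85 mm², ΣAx̄ = 578601.94 mm³, ΣAȳ = 568524.50 mm³.
x̄ = 578601.94/10482.85 = 55.20 mm; ȳ = 568524.50/10482.85 = 54.23 mm.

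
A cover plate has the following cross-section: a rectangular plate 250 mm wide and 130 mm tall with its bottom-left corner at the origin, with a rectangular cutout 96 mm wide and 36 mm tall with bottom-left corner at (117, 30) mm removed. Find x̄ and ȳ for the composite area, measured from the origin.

plate: A = 250 × 130 = 32500.00, centroid at (125.00, 65.00).
hole: A = −(96 × 36) = -3456.00, centroid at (165.00, 48.00).
ΣA = 29044.00 mm²
ΣAx̄ = (32500.00)(125.00) + (-3456.00)(165.00) = 3492260.00 mm³
ΣAȳ = (32500.00)(65.00) + (-3456.00)(48.00) = 1946612.00 mm³
x̄ = 3492260.00 / 29044.00 = 120.24 mm
ȳ = 1946612.00 / 29044.00 = 67.02 mm

x̄ = 120.24 mm, ȳ = 67.02 mm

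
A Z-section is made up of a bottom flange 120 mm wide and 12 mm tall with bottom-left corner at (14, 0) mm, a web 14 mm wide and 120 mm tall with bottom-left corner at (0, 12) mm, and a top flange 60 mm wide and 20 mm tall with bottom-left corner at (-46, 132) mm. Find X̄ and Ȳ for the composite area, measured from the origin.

X̄ = 22.94 mm, Ȳ = 69.44 mm

Part | A | x̄ᵢ | ȳᵢ | A·x̄ᵢ | A·ȳᵢ
bottom flange | 1440.00 | 74.00 | 6.00 | 106560.00 | 8640.00
web | 1680.00 | 7.00 | 72.00 | 11760.00 | 120960.00
top flange | 1200.00 | -16.00 | 142.00 | -19200.00 | 170400.00
Σ | 4320.00 |  |  | 99120.00 | 300000.00
X̄ = 99120.00 / 4320.00 = 22.94 mm
Ȳ = 300000.00 / 4320.00 = 69.44 mm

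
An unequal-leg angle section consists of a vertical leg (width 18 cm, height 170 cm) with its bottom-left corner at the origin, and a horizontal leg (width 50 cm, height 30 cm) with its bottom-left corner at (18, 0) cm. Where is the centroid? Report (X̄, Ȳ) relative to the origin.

X̄ = 20.18 cm, Ȳ = 61.97 cm

Part | A | x̄ᵢ | ȳᵢ | A·x̄ᵢ | A·ȳᵢ
vertical leg | 3060.00 | 9.00 | 85.00 | 27540.00 | 260100.00
horizontal leg | 1500.00 | 43.00 | 15.00 | 64500.00 | 22500.00
Σ | 4560.00 |  |  | 92040.00 | 282600.00
X̄ = 92040.00 / 4560.00 = 20.18 cm
Ȳ = 282600.00 / 4560.00 = 61.97 cm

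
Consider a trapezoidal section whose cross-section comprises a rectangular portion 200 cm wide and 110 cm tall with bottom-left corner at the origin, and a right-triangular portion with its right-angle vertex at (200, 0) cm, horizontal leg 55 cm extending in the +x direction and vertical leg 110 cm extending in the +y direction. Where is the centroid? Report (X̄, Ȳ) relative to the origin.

X̄ = 114.30 cm, Ȳ = 52.78 cm

rectangular portion: A = 200 × 110 = 22000.00, centroid at (100.00, 55.00).
triangular portion: A = ½·55·110 = 3025.00, centroid at (218.33, 36.67).
ΣA = 25025.00 cm²
ΣAX̄ = (22000.00)(100.00) + (3025.00)(218.33) = 2860458.33 cm³
ΣAȲ = (22000.00)(55.00) + (3025.00)(36.67) = 1320916.67 cm³
X̄ = 2860458.33 / 25025.00 = 114.30 cm
Ȳ = 1320916.67 / 25025.00 = 52.78 cm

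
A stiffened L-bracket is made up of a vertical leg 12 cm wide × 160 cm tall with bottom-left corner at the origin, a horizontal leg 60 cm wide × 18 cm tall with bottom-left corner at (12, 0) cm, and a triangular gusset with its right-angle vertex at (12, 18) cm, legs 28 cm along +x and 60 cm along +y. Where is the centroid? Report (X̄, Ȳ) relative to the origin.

Part | A | x̄ᵢ | ȳᵢ | A·x̄ᵢ | A·ȳᵢ
vertical leg | 1920.00 | 6.00 | 80.00 | 11520.00 | 153600.00
horizontal leg | 1080.00 | 42.00 | 9.00 | 45360.00 | 9720.00
gusset | 840.00 | 21.33 | 38.00 | 17920.00 | 31920.00
Σ | 3840.00 |  |  | 74800.00 | 195240.00
X̄ = 74800.00 / 3840.00 = 19.48 cm
Ȳ = 195240.00 / 3840.00 = 50.84 cm

X̄ = 19.48 cm, Ȳ = 50.84 cm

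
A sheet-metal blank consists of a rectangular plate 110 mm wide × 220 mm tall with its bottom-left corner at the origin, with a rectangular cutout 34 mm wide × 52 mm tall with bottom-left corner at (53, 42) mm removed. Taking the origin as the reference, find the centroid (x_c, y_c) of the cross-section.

x_c = 53.82 mm, y_c = 113.31 mm

plate: A = 110 × 220 = 24200.00, centroid at (55.00, 110.00).
hole: A = −(34 × 52) = -1768.00, centroid at (70.00, 68.00).
ΣA = 22432.00 mm², ΣAx_c = 1207240.00 mm³, ΣAy_c = 2541776.00 mm³.
x_c = 1207240.00/22432.00 = 53.82 mm; y_c = 2541776.00/22432.00 = 113.31 mm.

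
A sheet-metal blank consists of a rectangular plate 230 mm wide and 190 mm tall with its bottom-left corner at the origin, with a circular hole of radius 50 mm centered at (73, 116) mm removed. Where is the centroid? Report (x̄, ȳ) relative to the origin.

x̄ = 124.20 mm, ȳ = 90.40 mm

plate: A = 230 × 190 = 43700.00, centroid at (115.00, 95.00).
hole: A = −π·50² = -7853.98, centroid at (73.00, 116.00).
ΣA = 35846.02 mm²
ΣAx̄ = (43700.00)(115.00) + (-7853.98)(73.00) = 4452159.34 mm³
ΣAȳ = (43700.00)(95.00) + (-7853.98)(116.00) = 3240438.13 mm³
x̄ = 4452159.34 / 35846.02 = 124.20 mm
ȳ = 3240438.13 / 35846.02 = 90.40 mm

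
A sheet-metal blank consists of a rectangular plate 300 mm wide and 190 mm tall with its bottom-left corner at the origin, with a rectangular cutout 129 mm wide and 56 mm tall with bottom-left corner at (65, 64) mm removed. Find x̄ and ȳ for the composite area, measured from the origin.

x̄ = 152.98 mm, ȳ = 95.44 mm

plate: A = 300 × 190 = 57000.00, centroid at (150.00, 95.00).
hole: A = −(129 × 56) = -7224.00, centroid at (129.50, 92.00).
ΣA = 49776.00 mm², ΣAx̄ = 7614492.00 mm³, ΣAȳ = 4750392.00 mm³.
x̄ = 7614492.00/49776.00 = 152.98 mm; ȳ = 4750392.00/49776.00 = 95.44 mm.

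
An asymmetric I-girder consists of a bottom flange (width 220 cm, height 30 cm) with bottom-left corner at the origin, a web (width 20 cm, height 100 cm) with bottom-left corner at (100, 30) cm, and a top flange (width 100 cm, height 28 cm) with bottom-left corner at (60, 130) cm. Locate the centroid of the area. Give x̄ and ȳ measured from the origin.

x̄ = 110.00 cm, ȳ = 58.09 cm

bottom flange: A = 220 × 30 = 6600.00, centroid at (110.00, 15.00).
web: A = 20 × 100 = 2000.00, centroid at (110.00, 80.00).
top flange: A = 100 × 28 = 2800.00, centroid at (110.00, 144.00).
ΣA = 11400.00 cm², ΣAx̄ = 1254000.00 cm³, ΣAȳ = 662200.00 cm³.
x̄ = 1254000.00/11400.00 = 110.00 cm; ȳ = 662200.00/11400.00 = 58.09 cm.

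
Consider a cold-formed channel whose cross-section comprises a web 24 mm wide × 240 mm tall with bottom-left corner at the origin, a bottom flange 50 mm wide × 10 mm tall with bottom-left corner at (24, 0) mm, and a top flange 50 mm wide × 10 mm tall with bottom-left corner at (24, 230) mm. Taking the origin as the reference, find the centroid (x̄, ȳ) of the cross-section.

web: A = 24 × 240 = 5760.00, centroid at (12.00, 120.00).
bottom flange: A = 50 × 10 = 500.00, centroid at (49.00, 5.00).
top flange: A = 50 × 10 = 500.00, centroid at (49.00, 235.00).
ΣA = 6760.00 mm², ΣAx̄ = 118120.00 mm³, ΣAȳ = 811200.00 mm³.
x̄ = 118120.00/6760.00 = 17.47 mm; ȳ = 811200.00/6760.00 = 120.00 mm.

x̄ = 17.47 mm, ȳ = 120.00 mm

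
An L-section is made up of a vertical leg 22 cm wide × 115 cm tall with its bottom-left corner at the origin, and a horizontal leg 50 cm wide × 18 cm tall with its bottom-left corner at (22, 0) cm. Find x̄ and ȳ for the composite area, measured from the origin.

Part | A | x̄ᵢ | ȳᵢ | A·x̄ᵢ | A·ȳᵢ
vertical leg | 2530.00 | 11.00 | 57.50 | 27830.00 | 145475.00
horizontal leg | 900.00 | 47.00 | 9.00 | 42300.00 | 8100.00
Σ | 3430.00 |  |  | 70130.00 | 153575.00
x̄ = 70130.00 / 3430.00 = 20.45 cm
ȳ = 153575.00 / 3430.00 = 44.77 cm

x̄ = 20.45 cm, ȳ = 44.77 cm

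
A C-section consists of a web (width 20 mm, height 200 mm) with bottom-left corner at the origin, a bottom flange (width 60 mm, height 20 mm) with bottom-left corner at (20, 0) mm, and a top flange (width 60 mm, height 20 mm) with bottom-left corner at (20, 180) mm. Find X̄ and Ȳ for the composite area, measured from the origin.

X̄ = 25.00 mm, Ȳ = 100.00 mm

Part | A | x̄ᵢ | ȳᵢ | A·x̄ᵢ | A·ȳᵢ
web | 4000.00 | 10.00 | 100.00 | 40000.00 | 400000.00
bottom flange | 1200.00 | 50.00 | 10.00 | 60000.00 | 12000.00
top flange | 1200.00 | 50.00 | 190.00 | 60000.00 | 228000.00
Σ | 6400.00 |  |  | 160000.00 | 640000.00
X̄ = 160000.00 / 6400.00 = 25.00 mm
Ȳ = 640000.00 / 6400.00 = 100.00 mm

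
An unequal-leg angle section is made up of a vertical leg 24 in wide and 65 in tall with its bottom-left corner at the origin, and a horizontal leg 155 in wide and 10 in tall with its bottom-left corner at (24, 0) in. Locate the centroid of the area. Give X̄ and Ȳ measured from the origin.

X̄ = 56.61 in, Ȳ = 18.79 in

Part | A | x̄ᵢ | ȳᵢ | A·x̄ᵢ | A·ȳᵢ
vertical leg | 1560.00 | 12.00 | 32.50 | 18720.00 | 50700.00
horizontal leg | 1550.00 | 101.50 | 5.00 | 157325.00 | 7750.00
Σ | 3110.00 |  |  | 176045.00 | 58450.00
X̄ = 176045.00 / 3110.00 = 56.61 in
Ȳ = 58450.00 / 3110.00 = 18.79 in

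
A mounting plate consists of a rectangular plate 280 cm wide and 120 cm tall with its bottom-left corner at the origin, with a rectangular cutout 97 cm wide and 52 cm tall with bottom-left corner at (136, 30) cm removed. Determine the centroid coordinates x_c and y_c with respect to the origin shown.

plate: A = 280 × 120 = 33600.00, centroid at (140.00, 60.00).
hole: A = −(97 × 52) = -5044.00, centroid at (184.50, 56.00).
ΣA = 28556.00 cm², ΣAx_c = 3773382.00 cm³, ΣAy_c = 1733536.00 cm³.
x_c = 3773382.00/28556.00 = 132.14 cm; y_c = 1733536.00/28556.00 = 60.71 cm.

x_c = 132.14 cm, y_c = 60.71 cm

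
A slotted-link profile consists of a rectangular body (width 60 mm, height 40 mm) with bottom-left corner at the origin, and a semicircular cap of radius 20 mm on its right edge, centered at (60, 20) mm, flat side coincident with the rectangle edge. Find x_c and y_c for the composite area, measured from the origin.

rectangular body: A = 60 × 40 = 2400.00, centroid at (30.00, 20.00).
semicircular end: A = ½π·20² = 628.32, centroid at (68.49, 20.00).
ΣA = 3028.32 mm²
ΣAx_c = (2400.00)(30.00) + (628.32)(68.49) = 115032.45 mm³
ΣAy_c = (2400.00)(20.00) + (628.32)(20.00) = 60566.37 mm³
x_c = 115032.45 / 3028.32 = 37.99 mm
y_c = 60566.37 / 3028.32 = 20.00 mm

x_c = 37.99 mm, y_c = 20.00 mm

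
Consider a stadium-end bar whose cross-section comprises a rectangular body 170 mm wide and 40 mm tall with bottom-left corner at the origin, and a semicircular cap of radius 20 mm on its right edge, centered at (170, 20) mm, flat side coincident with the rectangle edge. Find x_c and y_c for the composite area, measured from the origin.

Part | A | x̄ᵢ | ȳᵢ | A·x̄ᵢ | A·ȳᵢ
rectangular body | 6800.00 | 85.00 | 20.00 | 578000.00 | 136000.00
semicircular end | 628.32 | 178.49 | 20.00 | 112147.48 | 12566.37
Σ | 7428.32 |  |  | 690147.48 | 148566.37
x_c = 690147.48 / 7428.32 = 92.91 mm
y_c = 148566.37 / 7428.32 = 20.00 mm

x_c = 92.91 mm, y_c = 20.00 mm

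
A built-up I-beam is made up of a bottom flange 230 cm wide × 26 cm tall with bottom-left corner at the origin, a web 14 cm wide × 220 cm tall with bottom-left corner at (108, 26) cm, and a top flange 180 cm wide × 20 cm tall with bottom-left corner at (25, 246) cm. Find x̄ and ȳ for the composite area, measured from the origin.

bottom flange: A = 230 × 26 = 5980.00, centroid at (115.00, 13.00).
web: A = 14 × 220 = 3080.00, centroid at (115.00, 136.00).
top flange: A = 180 × 20 = 3600.00, centroid at (115.00, 256.00).
ΣA = 12660.00 cm², ΣAx̄ = 1455900.00 cm³, ΣAȳ = 1418220.00 cm³.
x̄ = 1455900.00/12660.00 = 115.00 cm; ȳ = 1418220.00/12660.00 = 112.02 cm.

x̄ = 115.00 cm, ȳ = 112.02 cm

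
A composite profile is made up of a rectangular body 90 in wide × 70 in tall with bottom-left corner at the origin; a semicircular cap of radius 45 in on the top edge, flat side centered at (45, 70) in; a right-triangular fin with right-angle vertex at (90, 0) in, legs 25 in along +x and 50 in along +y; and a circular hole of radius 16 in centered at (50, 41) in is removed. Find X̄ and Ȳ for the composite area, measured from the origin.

rectangular body: A = 90 × 70 = 6300.00, centroid at (45.00, 35.00).
semicircular top: A = ½π·45² = 3180.86, centroid at (45.00, 89.10).
triangular fin: A = ½·25·50 = 625.00, centroid at (98.33, 16.67).
hole: A = −π·16² = -804.25, centroid at (50.00, 41.00).
ΣA = 9301.61 in², ΣAX̄ = 447884.76 in³, ΣAȲ = 481352.89 in³.
X̄ = 447884.76/9301.61 = 48.15 in; Ȳ = 481352.89/9301.61 = 51.75 in.

X̄ = 48.15 in, Ȳ = 51.75 in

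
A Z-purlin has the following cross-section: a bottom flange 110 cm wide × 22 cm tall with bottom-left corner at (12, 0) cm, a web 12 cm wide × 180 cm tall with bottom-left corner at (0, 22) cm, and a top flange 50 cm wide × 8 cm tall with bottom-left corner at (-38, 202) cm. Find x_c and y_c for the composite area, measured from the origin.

bottom flange: A = 110 × 22 = 2420.00, centroid at (67.00, 11.00).
web: A = 12 × 180 = 2160.00, centroid at (6.00, 112.00).
top flange: A = 50 × 8 = 400.00, centroid at (-13.00, 206.00).
ΣA = 4980.00 cm², ΣAx_c = 169900.00 cm³, ΣAy_c = 350940.00 cm³.
x_c = 169900.00/4980.00 = 34.12 cm; y_c = 350940.00/4980.00 = 70.47 cm.

x_c = 34.12 cm, y_c = 70.47 cm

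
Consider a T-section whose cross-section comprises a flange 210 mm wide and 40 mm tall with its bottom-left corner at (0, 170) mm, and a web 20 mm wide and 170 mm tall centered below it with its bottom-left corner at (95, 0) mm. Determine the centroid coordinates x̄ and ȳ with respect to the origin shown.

x̄ = 105.00 mm, ȳ = 159.75 mm

Part | A | x̄ᵢ | ȳᵢ | A·x̄ᵢ | A·ȳᵢ
web | 3400.00 | 105.00 | 85.00 | 357000.00 | 289000.00
flange | 8400.00 | 105.00 | 190.00 | 882000.00 | 1596000.00
Σ | 11800.00 |  |  | 1239000.00 | 1885000.00
x̄ = 1239000.00 / 11800.00 = 105.00 mm
ȳ = 1885000.00 / 11800.00 = 159.75 mm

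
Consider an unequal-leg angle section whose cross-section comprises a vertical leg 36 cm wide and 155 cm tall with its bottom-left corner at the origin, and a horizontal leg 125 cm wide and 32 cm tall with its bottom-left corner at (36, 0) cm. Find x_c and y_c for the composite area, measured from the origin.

Part | A | x̄ᵢ | ȳᵢ | A·x̄ᵢ | A·ȳᵢ
vertical leg | 5580.00 | 18.00 | 77.50 | 100440.00 | 432450.00
horizontal leg | 4000.00 | 98.50 | 16.00 | 394000.00 | 64000.00
Σ | 9580.00 |  |  | 494440.00 | 496450.00
x_c = 494440.00 / 9580.00 = 51.61 cm
y_c = 496450.00 / 9580.00 = 51.82 cm

x_c = 51.61 cm, y_c = 51.82 cm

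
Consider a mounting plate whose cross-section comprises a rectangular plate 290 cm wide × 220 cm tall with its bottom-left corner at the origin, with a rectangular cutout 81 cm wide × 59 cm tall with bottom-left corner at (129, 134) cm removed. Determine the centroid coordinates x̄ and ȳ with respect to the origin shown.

Part | A | x̄ᵢ | ȳᵢ | A·x̄ᵢ | A·ȳᵢ
plate | 63800.00 | 145.00 | 110.00 | 9251000.00 | 7018000.00
hole | -4779.00 | 169.50 | 163.50 | -810040.50 | -781366.50
Σ | 59021.00 |  |  | 8440959.50 | 6236633.50
x̄ = 8440959.50 / 59021.00 = 143.02 cm
ȳ = 6236633.50 / 59021.00 = 105.67 cm

x̄ = 143.02 cm, ȳ = 105.67 cm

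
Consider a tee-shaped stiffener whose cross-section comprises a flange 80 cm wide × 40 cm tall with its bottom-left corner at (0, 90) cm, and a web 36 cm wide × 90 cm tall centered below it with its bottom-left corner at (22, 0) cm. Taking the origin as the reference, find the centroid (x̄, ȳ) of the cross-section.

Part | A | x̄ᵢ | ȳᵢ | A·x̄ᵢ | A·ȳᵢ
web | 3240.00 | 40.00 | 45.00 | 129600.00 | 145800.00
flange | 3200.00 | 40.00 | 110.00 | 128000.00 | 352000.00
Σ | 6440.00 |  |  | 257600.00 | 497800.00
x̄ = 257600.00 / 6440.00 = 40.00 cm
ȳ = 497800.00 / 6440.00 = 77.30 cm

x̄ = 40.00 cm, ȳ = 77.30 cm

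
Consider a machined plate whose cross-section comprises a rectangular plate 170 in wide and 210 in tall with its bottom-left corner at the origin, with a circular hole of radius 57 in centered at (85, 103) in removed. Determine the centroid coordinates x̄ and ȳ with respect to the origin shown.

x̄ = 85.00 in, ȳ = 105.80 in

Part | A | x̄ᵢ | ȳᵢ | A·x̄ᵢ | A·ȳᵢ
plate | 35700.00 | 85.00 | 105.00 | 3034500.00 | 3748500.00
hole | -10207.03 | 85.00 | 103.00 | -867597.94 | -1051324.56
Σ | 25492.97 |  |  | 2166902.06 | 2697175.44
x̄ = 2166902.06 / 25492.97 = 85.00 in
ȳ = 2697175.44 / 25492.97 = 105.80 in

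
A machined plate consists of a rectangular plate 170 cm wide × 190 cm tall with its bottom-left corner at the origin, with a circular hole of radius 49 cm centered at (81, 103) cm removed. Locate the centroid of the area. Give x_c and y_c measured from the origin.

Part | A | x̄ᵢ | ȳᵢ | A·x̄ᵢ | A·ȳᵢ
plate | 32300.00 | 85.00 | 95.00 | 2745500.00 | 3068500.00
hole | -7542.96 | 81.00 | 103.00 | -610980.08 | -776925.29
Σ | 24757.04 |  |  | 2134519.92 | 2291574.71
x_c = 2134519.92 / 24757.04 = 86.22 cm
y_c = 2291574.71 / 24757.04 = 92.56 cm

x_c = 86.22 cm, y_c = 92.56 cm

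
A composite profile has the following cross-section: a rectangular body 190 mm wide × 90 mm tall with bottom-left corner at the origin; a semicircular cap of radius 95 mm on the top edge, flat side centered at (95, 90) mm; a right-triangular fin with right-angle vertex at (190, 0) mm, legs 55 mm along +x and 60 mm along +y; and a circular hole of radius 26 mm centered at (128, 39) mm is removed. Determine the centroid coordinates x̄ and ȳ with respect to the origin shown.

rectangular body: A = 190 × 90 = 17100.00, centroid at (95.00, 45.00).
semicircular top: A = ½π·95² = 14176.44, centroid at (95.00, 130.32).
triangular fin: A = ½·55·60 = 1650.00, centroid at (208.33, 20.00).
hole: A = −π·26² = -2123.72, centroid at (128.00, 39.00).
ΣA = 30802.72 mm²
ΣAx̄ = (17100.00)(95.00) + (14176.44)(95.00) + (1650.00)(208.33) + (-2123.72)(128.00) = 3043175.77 mm³
ΣAȳ = (17100.00)(45.00) + (14176.44)(130.32) + (1650.00)(20.00) + (-2123.72)(39.00) = 2567137.70 mm³
x̄ = 3043175.77 / 30802.72 = 98.80 mm
ȳ = 2567137.70 / 30802.72 = 83.34 mm

x̄ = 98.80 mm, ȳ = 83.34 mm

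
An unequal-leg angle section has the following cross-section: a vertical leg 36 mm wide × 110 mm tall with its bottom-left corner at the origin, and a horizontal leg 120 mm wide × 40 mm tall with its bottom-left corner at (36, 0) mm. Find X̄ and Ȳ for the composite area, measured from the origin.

vertical leg: A = 36 × 110 = 3960.00, centroid at (18.00, 55.00).
horizontal leg: A = 120 × 40 = 4800.00, centroid at (96.00, 20.00).
ΣA = 8760.00 mm²
ΣAX̄ = (3960.00)(18.00) + (4800.00)(96.00) = 532080.00 mm³
ΣAȲ = (3960.00)(55.00) + (4800.00)(20.00) = 313800.00 mm³
X̄ = 532080.00 / 8760.00 = 60.74 mm
Ȳ = 313800.00 / 8760.00 = 35.82 mm

X̄ = 60.74 mm, Ȳ = 35.82 mm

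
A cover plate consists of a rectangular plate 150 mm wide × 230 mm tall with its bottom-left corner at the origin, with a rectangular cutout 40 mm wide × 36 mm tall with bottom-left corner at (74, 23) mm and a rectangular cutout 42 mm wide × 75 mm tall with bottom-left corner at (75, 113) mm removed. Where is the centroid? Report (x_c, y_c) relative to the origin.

Part | A | x̄ᵢ | ȳᵢ | A·x̄ᵢ | A·ȳᵢ
plate | 34500.00 | 75.00 | 115.00 | 2587500.00 | 3967500.00
hole 1 | -1440.00 | 94.00 | 41.00 | -135360.00 | -59040.00
hole 2 | -3150.00 | 96.00 | 150.50 | -302400.00 | -474075.00
Σ | 29910.00 |  |  | 2149740.00 | 3434385.00
x_c = 2149740.00 / 29910.00 = 71.87 mm
y_c = 3434385.00 / 29910.00 = 114.82 mm

x_c = 71.87 mm, y_c = 114.82 mm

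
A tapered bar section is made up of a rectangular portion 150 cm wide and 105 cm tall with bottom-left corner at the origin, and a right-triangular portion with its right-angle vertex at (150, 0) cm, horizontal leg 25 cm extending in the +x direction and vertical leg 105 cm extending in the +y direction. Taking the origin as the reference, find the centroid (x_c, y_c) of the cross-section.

rectangular portion: A = 150 × 105 = 15750.00, centroid at (75.00, 52.50).
triangular portion: A = ½·25·105 = 1312.50, centroid at (158.33, 35.00).
ΣA = 17062.50 cm²
ΣAx_c = (15750.00)(75.00) + (1312.50)(158.33) = 1389062.50 cm³
ΣAy_c = (15750.00)(52.50) + (1312.50)(35.00) = 872812.50 cm³
x_c = 1389062.50 / 17062.50 = 81.41 cm
y_c = 872812.50 / 17062.50 = 51.15 cm

x_c = 81.41 cm, y_c = 51.15 cm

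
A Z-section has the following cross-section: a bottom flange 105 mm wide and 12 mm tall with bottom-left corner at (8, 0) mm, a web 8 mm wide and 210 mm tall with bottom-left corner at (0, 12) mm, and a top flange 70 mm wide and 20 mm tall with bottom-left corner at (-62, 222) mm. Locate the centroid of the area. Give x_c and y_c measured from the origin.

bottom flange: A = 105 × 12 = 1260.00, centroid at (60.50, 6.00).
web: A = 8 × 210 = 1680.00, centroid at (4.00, 117.00).
top flange: A = 70 × 20 = 1400.00, centroid at (-27.00, 232.00).
ΣA = 4340.00 mm², ΣAx_c = 45150.00 mm³, ΣAy_c = 528920.00 mm³.
x_c = 45150.00/4340.00 = 10.40 mm; y_c = 528920.00/4340.00 = 121.87 mm.

x_c = 10.40 mm, y_c = 121.87 mm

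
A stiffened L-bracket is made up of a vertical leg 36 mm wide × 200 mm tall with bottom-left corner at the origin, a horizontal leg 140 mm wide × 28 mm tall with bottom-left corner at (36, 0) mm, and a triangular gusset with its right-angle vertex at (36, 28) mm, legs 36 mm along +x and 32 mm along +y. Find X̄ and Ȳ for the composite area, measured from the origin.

vertical leg: A = 36 × 200 = 7200.00, centroid at (18.00, 100.00).
horizontal leg: A = 140 × 28 = 3920.00, centroid at (106.00, 14.00).
gusset: A = ½·36·32 = 576.00, centroid at (48.00, 38.67).
ΣA = 11696.00 mm²
ΣAX̄ = (7200.00)(18.00) + (3920.00)(106.00) + (576.00)(48.00) = 572768.00 mm³
ΣAȲ = (7200.00)(100.00) + (3920.00)(14.00) + (576.00)(38.67) = 797152.00 mm³
X̄ = 572768.00 / 11696.00 = 48.97 mm
Ȳ = 797152.00 / 11696.00 = 68.16 mm

X̄ = 48.97 mm, Ȳ = 68.16 mm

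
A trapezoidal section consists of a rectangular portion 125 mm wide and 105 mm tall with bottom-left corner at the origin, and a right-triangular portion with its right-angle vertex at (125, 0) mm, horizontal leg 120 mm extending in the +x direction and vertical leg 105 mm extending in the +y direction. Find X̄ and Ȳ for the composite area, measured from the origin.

rectangular portion: A = 125 × 105 = 13125.00, centroid at (62.50, 52.50).
triangular portion: A = ½·120·105 = 6300.00, centroid at (165.00, 35.00).
ΣA = 19425.00 mm², ΣAX̄ = 1859812.50 mm³, ΣAȲ = 909562.50 mm³.
X̄ = 1859812.50/19425.00 = 95.74 mm; Ȳ = 909562.50/19425.00 = 46.82 mm.

X̄ = 95.74 mm, Ȳ = 46.82 mm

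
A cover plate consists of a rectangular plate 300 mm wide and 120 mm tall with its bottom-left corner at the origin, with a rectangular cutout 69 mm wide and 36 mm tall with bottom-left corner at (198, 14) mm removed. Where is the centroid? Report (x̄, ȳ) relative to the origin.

x̄ = 143.89 mm, ȳ = 62.08 mm

Part | A | x̄ᵢ | ȳᵢ | A·x̄ᵢ | A·ȳᵢ
plate | 36000.00 | 150.00 | 60.00 | 5400000.00 | 2160000.00
hole | -2484.00 | 232.50 | 32.00 | -577530.00 | -79488.00
Σ | 33516.00 |  |  | 4822470.00 | 2080512.00
x̄ = 4822470.00 / 33516.00 = 143.89 mm
ȳ = 2080512.00 / 33516.00 = 62.08 mm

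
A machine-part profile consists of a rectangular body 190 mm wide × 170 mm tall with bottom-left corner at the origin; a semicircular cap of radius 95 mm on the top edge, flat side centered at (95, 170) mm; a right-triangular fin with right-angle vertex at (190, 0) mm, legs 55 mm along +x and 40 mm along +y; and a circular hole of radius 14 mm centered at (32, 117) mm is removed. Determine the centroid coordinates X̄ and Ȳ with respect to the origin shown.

X̄ = 98.48 mm, Ȳ = 120.73 mm

rectangular body: A = 190 × 170 = 32300.00, centroid at (95.00, 85.00).
semicircular top: A = ½π·95² = 14176.44, centroid at (95.00, 210.32).
triangular fin: A = ½·55·40 = 1100.00, centroid at (208.33, 13.33).
hole: A = −π·14² = -615.75, centroid at (32.00, 117.00).
ΣA = 46960.68 mm², ΣAX̄ = 4624724.10 mm³, ΣAȲ = 5669701.26 mm³.
X̄ = 4624724.10/46960.68 = 98.48 mm; Ȳ = 5669701.26/46960.68 = 120.73 mm.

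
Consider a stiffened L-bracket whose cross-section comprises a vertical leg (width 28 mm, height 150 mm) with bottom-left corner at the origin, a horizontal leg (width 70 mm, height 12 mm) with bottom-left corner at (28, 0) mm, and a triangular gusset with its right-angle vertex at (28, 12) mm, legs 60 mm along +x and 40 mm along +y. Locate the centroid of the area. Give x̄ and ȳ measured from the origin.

x̄ = 27.13 mm, ȳ = 56.16 mm

Part | A | x̄ᵢ | ȳᵢ | A·x̄ᵢ | A·ȳᵢ
vertical leg | 4200.00 | 14.00 | 75.00 | 58800.00 | 315000.00
horizontal leg | 840.00 | 63.00 | 6.00 | 52920.00 | 5040.00
gusset | 1200.00 | 48.00 | 25.33 | 57600.00 | 30400.00
Σ | 6240.00 |  |  | 169320.00 | 350440.00
x̄ = 169320.00 / 6240.00 = 27.13 mm
ȳ = 350440.00 / 6240.00 = 56.16 mm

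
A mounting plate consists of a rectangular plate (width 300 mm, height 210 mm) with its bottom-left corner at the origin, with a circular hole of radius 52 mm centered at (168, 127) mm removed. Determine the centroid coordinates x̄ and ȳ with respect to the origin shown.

plate: A = 300 × 210 = 63000.00, centroid at (150.00, 105.00).
hole: A = −π·52² = -8494.87, centroid at (168.00, 127.00).
ΣA = 54505.13 mm²
ΣAx̄ = (63000.00)(150.00) + (-8494.87)(168.00) = 8022862.42 mm³
ΣAȳ = (63000.00)(105.00) + (-8494.87)(127.00) = 5536151.95 mm³
x̄ = 8022862.42 / 54505.13 = 147.19 mm
ȳ = 5536151.95 / 54505.13 = 101.57 mm

x̄ = 147.19 mm, ȳ = 101.57 mm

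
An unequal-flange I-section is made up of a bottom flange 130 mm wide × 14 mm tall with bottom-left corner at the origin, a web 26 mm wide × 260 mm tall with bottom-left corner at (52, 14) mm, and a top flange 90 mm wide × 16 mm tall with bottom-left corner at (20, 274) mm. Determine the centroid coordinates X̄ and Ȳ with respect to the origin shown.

bottom flange: A = 130 × 14 = 1820.00, centroid at (65.00, 7.00).
web: A = 26 × 260 = 6760.00, centroid at (65.00, 144.00).
top flange: A = 90 × 16 = 1440.00, centroid at (65.00, 282.00).
ΣA = 10020.00 mm², ΣAX̄ = 651300.00 mm³, ΣAȲ = 1392260.00 mm³.
X̄ = 651300.00/10020.00 = 65.00 mm; Ȳ = 1392260.00/10020.00 = 138.95 mm.

X̄ = 65.00 mm, Ȳ = 138.95 mm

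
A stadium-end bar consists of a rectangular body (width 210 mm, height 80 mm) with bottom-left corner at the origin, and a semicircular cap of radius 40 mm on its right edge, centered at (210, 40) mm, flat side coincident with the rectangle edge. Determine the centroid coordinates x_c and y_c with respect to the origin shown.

x_c = 120.87 mm, y_c = 40.00 mm

rectangular body: A = 210 × 80 = 16800.00, centroid at (105.00, 40.00).
semicircular end: A = ½π·40² = 2513.27, centroid at (226.98, 40.00).
ΣA = 19313.27 mm², ΣAx_c = 2334454.23 mm³, ΣAy_c = 772530.96 mm³.
x_c = 2334454.23/19313.27 = 120.87 mm; y_c = 772530.96/19313.27 = 40.00 mm.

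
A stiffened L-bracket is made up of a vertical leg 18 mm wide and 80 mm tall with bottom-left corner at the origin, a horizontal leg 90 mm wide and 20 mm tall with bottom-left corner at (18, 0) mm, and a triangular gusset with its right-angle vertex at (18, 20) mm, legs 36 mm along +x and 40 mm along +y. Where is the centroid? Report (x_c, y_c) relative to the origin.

x_c = 37.36 mm, y_c = 25.15 mm

Part | A | x̄ᵢ | ȳᵢ | A·x̄ᵢ | A·ȳᵢ
vertical leg | 1440.00 | 9.00 | 40.00 | 12960.00 | 57600.00
horizontal leg | 1800.00 | 63.00 | 10.00 | 113400.00 | 18000.00
gusset | 720.00 | 30.00 | 33.33 | 21600.00 | 24000.00
Σ | 3960.00 |  |  | 147960.00 | 99600.00
x_c = 147960.00 / 3960.00 = 37.36 mm
y_c = 99600.00 / 3960.00 = 25.15 mm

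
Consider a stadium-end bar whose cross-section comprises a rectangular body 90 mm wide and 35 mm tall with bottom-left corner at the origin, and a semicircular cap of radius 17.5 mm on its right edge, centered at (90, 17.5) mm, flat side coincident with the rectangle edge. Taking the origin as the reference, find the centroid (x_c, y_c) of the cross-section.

rectangular body: A = 90 × 35 = 3150.00, centroid at (45.00, 17.50).
semicircular end: A = ½π·17.5² = 481.06, centroid at (97.43, 17.50).
ΣA = 3631.06 mm²
ΣAx_c = (3150.00)(45.00) + (481.06)(97.43) = 188617.99 mm³
ΣAy_c = (3150.00)(17.50) + (481.06)(17.50) = 63543.49 mm³
x_c = 188617.99 / 3631.06 = 51.95 mm
y_c = 63543.49 / 3631.06 = 17.50 mm

x_c = 51.95 mm, y_c = 17.50 mm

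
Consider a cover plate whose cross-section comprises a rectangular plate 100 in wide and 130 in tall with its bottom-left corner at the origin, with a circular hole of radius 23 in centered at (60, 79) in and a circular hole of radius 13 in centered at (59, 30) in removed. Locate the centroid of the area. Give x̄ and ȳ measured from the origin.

plate: A = 100 × 130 = 13000.00, centroid at (50.00, 65.00).
hole 1: A = −π·23² = -1661.90, centroid at (60.00, 79.00).
hole 2: A = −π·13² = -530.93, centroid at (59.00, 30.00).
ΣA = 10807.17 in², ΣAx̄ = 518961.03 in³, ΣAȳ = 697781.83 in³.
x̄ = 518961.03/10807.17 = 48.02 in; ȳ = 697781.83/10807.17 = 64.57 in.

x̄ = 48.02 in, ȳ = 64.57 in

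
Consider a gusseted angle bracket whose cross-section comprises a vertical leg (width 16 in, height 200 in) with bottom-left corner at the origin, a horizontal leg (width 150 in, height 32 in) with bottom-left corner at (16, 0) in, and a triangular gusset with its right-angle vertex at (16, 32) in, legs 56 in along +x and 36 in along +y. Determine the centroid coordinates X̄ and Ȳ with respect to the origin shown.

X̄ = 55.21 in, Ȳ = 48.97 in

vertical leg: A = 16 × 200 = 3200.00, centroid at (8.00, 100.00).
horizontal leg: A = 150 × 32 = 4800.00, centroid at (91.00, 16.00).
gusset: A = ½·56·36 = 1008.00, centroid at (34.67, 44.00).
ΣA = 9008.00 in²
ΣAX̄ = (3200.00)(8.00) + (4800.00)(91.00) + (1008.00)(34.67) = 497344.00 in³
ΣAȲ = (3200.00)(100.00) + (4800.00)(16.00) + (1008.00)(44.00) = 441152.00 in³
X̄ = 497344.00 / 9008.00 = 55.21 in
Ȳ = 441152.00 / 9008.00 = 48.97 in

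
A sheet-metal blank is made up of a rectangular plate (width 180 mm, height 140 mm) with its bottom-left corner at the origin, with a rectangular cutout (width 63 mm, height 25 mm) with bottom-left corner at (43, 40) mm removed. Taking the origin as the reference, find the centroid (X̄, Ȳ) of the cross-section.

X̄ = 91.03 mm, Ȳ = 71.17 mm

Part | A | x̄ᵢ | ȳᵢ | A·x̄ᵢ | A·ȳᵢ
plate | 25200.00 | 90.00 | 70.00 | 2268000.00 | 1764000.00
hole | -1575.00 | 74.50 | 52.50 | -117337.50 | -82687.50
Σ | 23625.00 |  |  | 2150662.50 | 1681312.50
X̄ = 2150662.50 / 23625.00 = 91.03 mm
Ȳ = 1681312.50 / 23625.00 = 71.17 mm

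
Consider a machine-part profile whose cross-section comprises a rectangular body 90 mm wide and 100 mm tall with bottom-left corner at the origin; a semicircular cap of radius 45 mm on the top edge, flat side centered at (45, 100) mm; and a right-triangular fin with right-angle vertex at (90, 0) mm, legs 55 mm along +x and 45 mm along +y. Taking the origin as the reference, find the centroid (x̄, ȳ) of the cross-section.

x̄ = 50.84 mm, ȳ = 63.15 mm

rectangular body: A = 90 × 100 = 9000.00, centroid at (45.00, 50.00).
semicircular top: A = ½π·45² = 3180.86, centroid at (45.00, 119.10).
triangular fin: A = ½·55·45 = 1237.50, centroid at (108.33, 15.00).
ΣA = 13418.36 mm², ΣAx̄ = 682201.32 mm³, ΣAȳ = 847398.76 mm³.
x̄ = 682201.32/13418.36 = 50.84 mm; ȳ = 847398.76/13418.36 = 63.15 mm.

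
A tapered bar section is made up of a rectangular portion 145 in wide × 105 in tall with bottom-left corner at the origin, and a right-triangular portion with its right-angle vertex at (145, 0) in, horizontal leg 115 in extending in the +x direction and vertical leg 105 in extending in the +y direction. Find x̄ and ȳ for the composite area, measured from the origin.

Part | A | x̄ᵢ | ȳᵢ | A·x̄ᵢ | A·ȳᵢ
rectangular portion | 15225.00 | 72.50 | 52.50 | 1103812.50 | 799312.50
triangular portion | 6037.50 | 183.33 | 35.00 | 1106875.00 | 211312.50
Σ | 21262.50 |  |  | 2210687.50 | 1010625.00
x̄ = 2210687.50 / 21262.50 = 103.97 in
ȳ = 1010625.00 / 21262.50 = 47.53 in

x̄ = 103.97 in, ȳ = 47.53 in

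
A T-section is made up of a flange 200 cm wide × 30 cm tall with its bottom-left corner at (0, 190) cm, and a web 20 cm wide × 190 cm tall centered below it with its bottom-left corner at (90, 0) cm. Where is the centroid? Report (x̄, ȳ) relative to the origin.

web: A = 20 × 190 = 3800.00, centroid at (100.00, 95.00).
flange: A = 200 × 30 = 6000.00, centroid at (100.00, 205.00).
ΣA = 9800.00 cm², ΣAx̄ = 980000.00 cm³, ΣAȳ = 1591000.00 cm³.
x̄ = 980000.00/9800.00 = 100.00 cm; ȳ = 1591000.00/9800.00 = 162.35 cm.

x̄ = 100.00 cm, ȳ = 162.35 cm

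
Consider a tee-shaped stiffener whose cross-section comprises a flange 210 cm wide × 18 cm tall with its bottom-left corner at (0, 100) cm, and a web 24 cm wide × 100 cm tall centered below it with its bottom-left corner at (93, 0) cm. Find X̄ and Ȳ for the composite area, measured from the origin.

X̄ = 105.00 cm, Ȳ = 86.09 cm

web: A = 24 × 100 = 2400.00, centroid at (105.00, 50.00).
flange: A = 210 × 18 = 3780.00, centroid at (105.00, 109.00).
ΣA = 6180.00 cm², ΣAX̄ = 648900.00 cm³, ΣAȲ = 532020.00 cm³.
X̄ = 648900.00/6180.00 = 105.00 cm; Ȳ = 532020.00/6180.00 = 86.09 cm.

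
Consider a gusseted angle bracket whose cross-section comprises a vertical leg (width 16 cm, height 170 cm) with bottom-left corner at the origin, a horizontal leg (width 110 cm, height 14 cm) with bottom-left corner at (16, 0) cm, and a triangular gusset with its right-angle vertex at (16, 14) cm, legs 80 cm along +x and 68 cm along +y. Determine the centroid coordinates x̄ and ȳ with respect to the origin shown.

vertical leg: A = 16 × 170 = 2720.00, centroid at (8.00, 85.00).
horizontal leg: A = 110 × 14 = 1540.00, centroid at (71.00, 7.00).
gusset: A = ½·80·68 = 2720.00, centroid at (42.67, 36.67).
ΣA = 6980.00 cm², ΣAx̄ = 247153.33 cm³, ΣAȳ = 341713.33 cm³.
x̄ = 247153.33/6980.00 = 35.41 cm; ȳ = 341713.33/6980.00 = 48.96 cm.

x̄ = 35.41 cm, ȳ = 48.96 cm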